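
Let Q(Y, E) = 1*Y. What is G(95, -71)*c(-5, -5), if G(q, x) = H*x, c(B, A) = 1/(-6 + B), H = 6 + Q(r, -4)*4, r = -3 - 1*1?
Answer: -710/11 ≈ -64.545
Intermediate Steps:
r = -4 (r = -3 - 1 = -4)
Q(Y, E) = Y
H = -10 (H = 6 - 4*4 = 6 - 16 = -10)
G(q, x) = -10*x
G(95, -71)*c(-5, -5) = (-10*(-71))/(-6 - 5) = 710/(-11) = 710*(-1/11) = -710/11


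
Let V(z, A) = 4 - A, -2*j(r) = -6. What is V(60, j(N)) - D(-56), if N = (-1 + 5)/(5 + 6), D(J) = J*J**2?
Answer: 175617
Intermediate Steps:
D(J) = J**3
N = 4/11 ≈ 0.36364
j(r) = 3 (j(r) = -1/2*(-6) = 3)
V(60, j(N)) - D(-56) = (4 - 1*3) - 1*(-56)**3 = (4 - 3) - 1*(-175616) = 1 + 175616 = 175617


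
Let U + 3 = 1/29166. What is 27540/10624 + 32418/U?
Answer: -2510654581683/232392032 ≈ -10804.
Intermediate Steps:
U = -87497/29166 (U = -3 + 1/29166 = -87497/29166 ≈ -3.0000)
27540/10624 + 32418/U = 27540/10624 + 32418/(-87497/29166) = 27540*(1/10624) + 32418*(-29166/87497) = 6885/2656 - 945503388/87497 = -2510654581683/232392032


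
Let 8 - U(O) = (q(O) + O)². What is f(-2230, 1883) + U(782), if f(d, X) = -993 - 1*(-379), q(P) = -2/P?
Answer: -93582435007/152881 ≈ -6.1213e+5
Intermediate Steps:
U(O) = 8 - (O - 2/O)² (U(O) = 8 - (-2/O + O)² = 8 - (O - 2/O)²)
f(d, X) = -614 (f(d, X) = -993 + 379 = -614)
f(-2230, 1883) + U(782) = -614 + (12 - 1*782² - 4/782²) = -614 + (12 - 1*611524 - 4*1/611524) = -614 + (12 - 611524 - 1/152881) = -614 - 93488566073/152881 = -93582435007/152881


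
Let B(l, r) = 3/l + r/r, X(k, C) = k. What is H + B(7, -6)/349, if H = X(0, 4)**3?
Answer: 10/2443 ≈ 0.0040933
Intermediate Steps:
B(l, r) = 1 + 3/l (B(l, r) = 3/l + 1 = 1 + 3/l)
H = 0 (H = 0**3 = 0)
H + B(7, -6)/349 = 0 + ((3 + 7)/7)/349 = 0 + ((1/7)*10)*(1/349) = 0 + (10/7)*(1/349) = 0 + 10/2443 = 10/2443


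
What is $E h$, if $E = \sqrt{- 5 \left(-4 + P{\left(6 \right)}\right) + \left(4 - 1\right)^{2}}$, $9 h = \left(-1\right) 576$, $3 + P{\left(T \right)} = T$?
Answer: $- 64 \sqrt{14} \approx -239.47$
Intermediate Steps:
$P{\left(T \right)} = -3 + T$
$h = -64$ ($h = \frac{\left(-1\right) 576}{9} = \frac{1}{9} \left(-576\right) = -64$)
$E = \sqrt{14}$ ($E = \sqrt{- 5 \left(-4 + \left(-3 + 6\right)\right) + \left(4 - 1\right)^{2}} = \sqrt{- 5 \left(-4 + 3\right) + 3^{2}} = \sqrt{\left(-5\right) \left(-1\right) + 9} = \sqrt{5 + 9} = \sqrt{14} \approx 3.7417$)
$E h = \sqrt{14} \left(-64\right) = - 64 \sqrt{14}$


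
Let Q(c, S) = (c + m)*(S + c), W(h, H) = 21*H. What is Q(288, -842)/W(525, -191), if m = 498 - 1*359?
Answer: 33794/573 ≈ 58.977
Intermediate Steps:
m = 139 (m = 498 - 359 = 139)
Q(c, S) = (139 + c)*(S + c) (Q(c, S) = (c + 139)*(S + c) = (139 + c)*(S + c))
Q(288, -842)/W(525, -191) = (288² + 139*(-842) + 139*288 - 842*288)/((21*(-191))) = (82944 - 117038 + 40032 - 242496)/(-4011) = -236558*(-1/4011) = 33794/573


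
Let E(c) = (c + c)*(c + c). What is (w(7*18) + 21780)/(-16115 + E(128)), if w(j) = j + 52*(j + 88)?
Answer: 33034/49421 ≈ 0.66842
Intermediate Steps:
E(c) = 4*c**2 (E(c) = (2*c)*(2*c) = 4*c**2)
w(j) = 4576 + 53*j (w(j) = j + 52*(88 + j) = j + (4576 + 52*j) = 4576 + 53*j)
(w(7*18) + 21780)/(-16115 + E(128)) = ((4576 + 53*(7*18)) + 21780)/(-16115 + 4*128**2) = ((4576 + 53*126) + 21780)/(-16115 + 4*16384) = ((4576 + 6678) + 21780)/(-16115 + 65536) = (11254 + 21780)/49421 = 33034*(1/49421) = 33034/49421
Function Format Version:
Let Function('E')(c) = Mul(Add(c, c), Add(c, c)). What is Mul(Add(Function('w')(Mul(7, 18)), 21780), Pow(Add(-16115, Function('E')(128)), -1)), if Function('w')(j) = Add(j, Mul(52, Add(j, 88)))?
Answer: Rational(33034, 49421) ≈ 0.66842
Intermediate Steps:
Function('E')(c) = Mul(4, Pow(c, 2)) (Function('E')(c) = Mul(Mul(2, c), Mul(2, c)) = Mul(4, Pow(c, 2)))
Function('w')(j) = Add(4576, Mul(53, j)) (Function('w')(j) = Add(j, Mul(52, Add(88, j))) = Add(j, Add(4576, Mul(52, j))) = Add(4576, Mul(53, j)))
Mul(Add(Function('w')(Mul(7, 18)), 21780), Pow(Add(-16115, Function('E')(128)), -1)) = Mul(Add(Add(4576, Mul(53, Mul(7, 18))), 21780), Pow(Add(-16115, Mul(4, Pow(128, 2))), -1)) = Mul(Add(Add(4576, Mul(53, 126)), 21780), Pow(Add(-16115, Mul(4, 16384)), -1)) = Mul(Add(Add(4576, 6678), 21780), Pow(Add(-16115, 65536), -1)) = Mul(Add(11254, 21780), Pow(49421, -1)) = Mul(33034, Rational(1, 49421)) = Rational(33034, 49421)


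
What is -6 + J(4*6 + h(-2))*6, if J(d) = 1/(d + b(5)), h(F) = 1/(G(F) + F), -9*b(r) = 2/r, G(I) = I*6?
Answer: -86502/15047 ≈ -5.7488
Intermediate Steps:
G(I) = 6*I
b(r) = -2/(9*r)
h(F) = 1/(7*F) (h(F) = 1/(6*F + F) = 1/(7*F))
J(d) = 1/(-2/45 + d) (J(d) = 1/(d - 2/9/5) = 1/(d - 2/9*1/5) = 1/(d - 2/45) = 1/(-2/45 + d))
-6 + J(4*6 + h(-2))*6 = -6 + (45/(-2 + 45*(4*6 + (1/7)/(-2))))*6 = -6 + (45/(-2 + 45*(24 + (1/7)*(-1/2))))*6 = -6 + (45/(-2 + 45*(24 - 1/14)))*6 = -6 + (45/(-2 + 45*(335/14)))*6 = -6 + (45/(-2 + 15075/14))*6 = -6 + (45/(15047/14))*6 = -6 + (45*(14/15047))*6 = -6 + (630/15047)*6 = -6 + 3780/15047 = -86502/15047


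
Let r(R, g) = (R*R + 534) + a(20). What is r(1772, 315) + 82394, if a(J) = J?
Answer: 3222932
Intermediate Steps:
r(R, g) = 554 + R² (r(R, g) = (R*R + 534) + 20 = (R² + 534) + 20 = (534 + R²) + 20 = 554 + R²)
r(1772, 315) + 82394 = (554 + 1772²) + 82394 = (554 + 3139984) + 82394 = 3140538 + 82394 = 3222932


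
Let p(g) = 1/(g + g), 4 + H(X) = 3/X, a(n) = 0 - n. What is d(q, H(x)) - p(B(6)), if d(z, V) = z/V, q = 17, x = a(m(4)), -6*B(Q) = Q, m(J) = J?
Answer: -117/38 ≈ -3.0789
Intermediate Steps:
B(Q) = -Q/6
a(n) = -n
x = -4 (x = -1*4 = -4)
H(X) = -4 + 3/X
p(g) = 1/(2*g)
d(q, H(x)) - p(B(6)) = 17/(-4 + 3/(-4)) - 1/(2*((-⅙*6))) = 17/(-4 + 3*(-¼)) - 1/(2*(-1)) = 17/(-4 - ¾) - (-1)/2 = 17/(-19/4) - 1*(-½) = 17*(-4/19) + ½ = -68/19 + ½ = -117/38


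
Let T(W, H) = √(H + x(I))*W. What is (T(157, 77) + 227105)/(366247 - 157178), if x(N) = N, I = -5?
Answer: 227105/209069 + 942*√2/209069 ≈ 1.0926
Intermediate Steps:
T(W, H) = W*√(-5 + H) (T(W, H) = √(H - 5)*W = √(-5 + H)*W = W*√(-5 + H))
(T(157, 77) + 227105)/(366247 - 157178) = (157*√(-5 + 77) + 227105)/(366247 - 157178) = (157*√72 + 227105)/209069 = (157*(6*√2) + 227105)*(1/209069) = (942*√2 + 227105)*(1/209069) = (227105 + 942*√2)*(1/209069) = 227105/209069 + 942*√2/209069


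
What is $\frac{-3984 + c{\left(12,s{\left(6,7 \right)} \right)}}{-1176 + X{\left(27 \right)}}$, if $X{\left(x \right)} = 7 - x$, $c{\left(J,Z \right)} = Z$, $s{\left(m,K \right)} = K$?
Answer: $\frac{3977}{1196} \approx 3.3252$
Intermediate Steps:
$\frac{-3984 + c{\left(12,s{\left(6,7 \right)} \right)}}{-1176 + X{\left(27 \right)}} = \frac{-3984 + 7}{-1176 + \left(7 - 27\right)} = - \frac{3977}{-1176 + \left(7 - 27\right)} = - \frac{3977}{-1176 - 20} = - \frac{3977}{-1196} = \left(-3977\right) \left(- \frac{1}{1196}\right) = \frac{3977}{1196}$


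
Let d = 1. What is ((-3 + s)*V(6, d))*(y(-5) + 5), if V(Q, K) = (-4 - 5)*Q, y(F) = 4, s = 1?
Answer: 972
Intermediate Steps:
V(Q, K) = -9*Q
((-3 + s)*V(6, d))*(y(-5) + 5) = ((-3 + 1)*(-9*6))*(4 + 5) = -2*(-54)*9 = 108*9 = 972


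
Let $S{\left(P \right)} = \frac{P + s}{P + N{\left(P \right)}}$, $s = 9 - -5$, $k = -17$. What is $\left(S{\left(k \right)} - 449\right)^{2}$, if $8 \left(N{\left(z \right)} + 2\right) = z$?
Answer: $\frac{5754284449}{28561} \approx 2.0147 \cdot 10^{5}$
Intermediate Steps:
$N{\left(z \right)} = -2 + \frac{z}{8}$
$s = 14$ ($s = 9 + 5 = 14$)
$S{\left(P \right)} = \frac{14 + P}{-2 + \frac{9 P}{8}}$ ($S{\left(P \right)} = \frac{P + 14}{P + \left(-2 + \frac{P}{8}\right)} = \frac{14 + P}{-2 + \frac{9 P}{8}}$)
$\left(S{\left(k \right)} - 449\right)^{2} = \left(\frac{8 \left(14 - 17\right)}{-16 + 9 \left(-17\right)} - 449\right)^{2} = \left(8 \frac{1}{-16 - 153} \left(-3\right) - 449\right)^{2} = \left(8 \frac{1}{-169} \left(-3\right) - 449\right)^{2} = \left(8 \left(- \frac{1}{169}\right) \left(-3\right) - 449\right)^{2} = \left(\frac{24}{169} - 449\right)^{2} = \left(- \frac{75857}{169}\right)^{2} = \frac{5754284449}{28561}$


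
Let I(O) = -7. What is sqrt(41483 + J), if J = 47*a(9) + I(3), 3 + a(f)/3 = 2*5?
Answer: sqrt(42463) ≈ 206.07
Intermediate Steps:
a(f) = 21 (a(f) = -9 + 3*(2*5) = -9 + 3*10 = -9 + 30 = 21)
J = 980 (J = 47*21 - 7 = 987 - 7 = 980)
sqrt(41483 + J) = sqrt(41483 + 980) = sqrt(42463)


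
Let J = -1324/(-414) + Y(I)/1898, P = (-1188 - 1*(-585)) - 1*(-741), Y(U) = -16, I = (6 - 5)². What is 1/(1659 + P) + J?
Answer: 375388099/117669357 ≈ 3.1902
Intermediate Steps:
I = 1 (I = 1² = 1)
P = 138 (P = (-1188 + 585) + 741 = -603 + 741 = 138)
J = 626582/196443 (J = -1324/(-414) - 16/1898 = -1324*(-1/414) - 16*1/1898 = 662/207 - 8/949 = 626582/196443 ≈ 3.1896)
1/(1659 + P) + J = 1/(1659 + 138) + 626582/196443 = 1/1797 + 626582/196443 = 375388099/117669357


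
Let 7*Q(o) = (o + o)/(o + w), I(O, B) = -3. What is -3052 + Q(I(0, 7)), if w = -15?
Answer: -64091/21 ≈ -3052.0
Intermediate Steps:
Q(o) = 2*o/(7*(-15 + o)) (Q(o) = ((o + o)/(o - 15))/7 = ((2*o)/(-15 + o))/7 = (2*o/(-15 + o))/7 = 2*o/(7*(-15 + o)))
-3052 + Q(I(0, 7)) = -3052 + (2/7)*(-3)/(-15 - 3) = -3052 + (2/7)*(-3)/(-18) = -3052 + (2/7)*(-3)*(-1/18) = -3052 + 1/21 = -64091/21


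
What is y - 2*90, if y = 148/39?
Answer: -6872/39 ≈ -176.21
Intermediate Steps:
y = 148/39 (y = 148*(1/39) = 148/39 ≈ 3.7949)
y - 2*90 = 148/39 - 2*90 = 148/39 - 180 = -6872/39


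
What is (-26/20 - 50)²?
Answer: 263169/100 ≈ 2631.7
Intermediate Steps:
(-26/20 - 50)² = (-26*1/20 - 50)² = (-13/10 - 50)² = (-513/10)² = 263169/100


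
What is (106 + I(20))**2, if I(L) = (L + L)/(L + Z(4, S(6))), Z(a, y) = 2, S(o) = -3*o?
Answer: 1406596/121 ≈ 11625.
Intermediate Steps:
I(L) = 2*L/(2 + L) (I(L) = (L + L)/(L + 2) = (2*L)/(2 + L) = 2*L/(2 + L))
(106 + I(20))**2 = (106 + 2*20/(2 + 20))**2 = (106 + 2*20/22)**2 = (106 + 2*20*(1/22))**2 = (106 + 20/11)**2 = (1186/11)**2 = 1406596/121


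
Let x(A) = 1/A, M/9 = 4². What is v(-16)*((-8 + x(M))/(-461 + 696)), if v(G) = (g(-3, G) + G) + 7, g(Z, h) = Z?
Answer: 1151/2820 ≈ 0.40816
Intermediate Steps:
M = 144 (M = 9*4² = 9*16 = 144)
v(G) = 4 + G (v(G) = (-3 + G) + 7 = 4 + G)
v(-16)*((-8 + x(M))/(-461 + 696)) = (4 - 16)*((-8 + 1/144)/(-461 + 696)) = -12*(-8 + 1/144)/235 = -(-1151)/(12*235) = -12*(-1151/33840) = 1151/2820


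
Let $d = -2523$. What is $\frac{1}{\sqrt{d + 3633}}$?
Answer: $\frac{\sqrt{1110}}{1110} \approx 0.030015$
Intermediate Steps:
$\frac{1}{\sqrt{d + 3633}} = \frac{1}{\sqrt{-2523 + 3633}} = \frac{1}{\sqrt{1110}} = \frac{\sqrt{1110}}{1110}$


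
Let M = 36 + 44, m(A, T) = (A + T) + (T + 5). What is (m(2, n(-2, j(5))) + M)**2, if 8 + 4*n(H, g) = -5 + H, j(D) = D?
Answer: 25281/4 ≈ 6320.3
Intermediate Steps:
n(H, g) = -13/4 + H/4 (n(H, g) = -2 + (-5 + H)/4 = -2 + (-5/4 + H/4) = -13/4 + H/4)
m(A, T) = 5 + A + 2*T (m(A, T) = (A + T) + (5 + T) = 5 + A + 2*T)
M = 80
(m(2, n(-2, j(5))) + M)**2 = ((5 + 2 + 2*(-13/4 + (1/4)*(-2))) + 80)**2 = ((5 + 2 + 2*(-13/4 - 1/2)) + 80)**2 = ((5 + 2 + 2*(-15/4)) + 80)**2 = ((5 + 2 - 15/2) + 80)**2 = (-1/2 + 80)**2 = (159/2)**2 = 25281/4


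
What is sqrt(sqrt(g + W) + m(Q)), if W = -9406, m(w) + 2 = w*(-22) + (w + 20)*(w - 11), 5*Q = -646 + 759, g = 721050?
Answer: sqrt(-126 + 50*sqrt(177911))/5 ≈ 28.958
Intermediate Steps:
Q = 113/5 (Q = (-646 + 759)/5 = (1/5)*113 = 113/5 ≈ 22.600)
m(w) = -2 - 22*w + (-11 + w)*(20 + w) (m(w) = -2 + (w*(-22) + (w + 20)*(w - 11)) = -2 + (-22*w + (20 + w)*(-11 + w)) = -2 + (-22*w + (-11 + w)*(20 + w)) = -2 - 22*w + (-11 + w)*(20 + w))
sqrt(sqrt(g + W) + m(Q)) = sqrt(sqrt(721050 - 9406) + (-222 + (113/5)**2 - 13*113/5)) = sqrt(sqrt(711644) + (-222 + 12769/25 - 1469/5)) = sqrt(2*sqrt(177911) - 126/25) = sqrt(-126/25 + 2*sqrt(177911))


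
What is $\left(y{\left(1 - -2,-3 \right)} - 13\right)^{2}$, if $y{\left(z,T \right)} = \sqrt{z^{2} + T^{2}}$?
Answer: $187 - 78 \sqrt{2} \approx 76.691$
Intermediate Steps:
$y{\left(z,T \right)} = \sqrt{T^{2} + z^{2}}$
$\left(y{\left(1 - -2,-3 \right)} - 13\right)^{2} = \left(\sqrt{\left(-3\right)^{2} + \left(1 - -2\right)^{2}} - 13\right)^{2} = \left(\sqrt{9 + \left(1 + 2\right)^{2}} - 13\right)^{2} = \left(\sqrt{9 + 3^{2}} - 13\right)^{2} = \left(\sqrt{9 + 9} - 13\right)^{2} = \left(\sqrt{18} - 13\right)^{2} = \left(3 \sqrt{2} - 13\right)^{2} = \left(-13 + 3 \sqrt{2}\right)^{2}$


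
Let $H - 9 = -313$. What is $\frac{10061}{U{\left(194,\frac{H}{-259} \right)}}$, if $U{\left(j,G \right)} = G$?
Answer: $\frac{2605799}{304} \approx 8571.7$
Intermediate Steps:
$H = -304$ ($H = 9 - 313 = -304$)
$\frac{10061}{U{\left(194,\frac{H}{-259} \right)}} = \frac{10061}{\left(-304\right) \frac{1}{-259}} = \frac{10061}{\left(-304\right) \left(- \frac{1}{259}\right)} = \frac{10061}{\frac{304}{259}} = 10061 \cdot \frac{259}{304} = \frac{2605799}{304}$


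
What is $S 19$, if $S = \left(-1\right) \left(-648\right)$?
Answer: $12312$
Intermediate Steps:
$S = 648$
$S 19 = 648 \cdot 19 = 12312$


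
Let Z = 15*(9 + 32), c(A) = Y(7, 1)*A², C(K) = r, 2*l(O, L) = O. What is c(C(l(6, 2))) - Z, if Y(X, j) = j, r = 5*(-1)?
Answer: -590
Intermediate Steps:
r = -5
l(O, L) = O/2
C(K) = -5
c(A) = A² (c(A) = 1*A² = A²)
Z = 615 (Z = 15*41 = 615)
c(C(l(6, 2))) - Z = (-5)² - 1*615 = 25 - 615 = -590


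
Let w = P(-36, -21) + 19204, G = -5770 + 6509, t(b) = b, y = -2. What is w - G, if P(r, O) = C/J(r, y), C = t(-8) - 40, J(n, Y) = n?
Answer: 55399/3 ≈ 18466.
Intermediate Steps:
G = 739
C = -48 (C = -8 - 40 = -48)
P(r, O) = -48/r
w = 57616/3 (w = -48/(-36) + 19204 = -48*(-1/36) + 19204 = 4/3 + 19204 = 57616/3 ≈ 19205.)
w - G = 57616/3 - 1*739 = 57616/3 - 739 = 55399/3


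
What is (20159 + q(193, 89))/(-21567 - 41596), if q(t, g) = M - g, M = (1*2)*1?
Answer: -20072/63163 ≈ -0.31778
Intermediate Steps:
M = 2 (M = 2*1 = 2)
q(t, g) = 2 - g
(20159 + q(193, 89))/(-21567 - 41596) = (20159 + (2 - 1*89))/(-21567 - 41596) = (20159 + (2 - 89))/(-63163) = (20159 - 87)*(-1/63163) = 20072*(-1/63163) = -20072/63163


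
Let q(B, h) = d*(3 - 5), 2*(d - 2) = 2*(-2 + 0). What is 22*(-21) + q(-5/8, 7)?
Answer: -462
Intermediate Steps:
d = 0 (d = 2 + (2*(-2 + 0))/2 = 2 + (2*(-2))/2 = 2 + (½)*(-4) = 2 - 2 = 0)
q(B, h) = 0 (q(B, h) = 0*(3 - 5) = 0*(-2) = 0)
22*(-21) + q(-5/8, 7) = 22*(-21) + 0 = -462 + 0 = -462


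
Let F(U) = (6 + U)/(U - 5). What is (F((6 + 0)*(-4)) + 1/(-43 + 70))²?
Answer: 265225/613089 ≈ 0.43260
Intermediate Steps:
F(U) = (6 + U)/(-5 + U)
(F((6 + 0)*(-4)) + 1/(-43 + 70))² = ((6 + (6 + 0)*(-4))/(-5 + (6 + 0)*(-4)) + 1/(-43 + 70))² = ((6 + 6*(-4))/(-5 + 6*(-4)) + 1/27)² = ((6 - 24)/(-5 - 24) + 1/27)² = (-18/(-29) + 1/27)² = (-1/29*(-18) + 1/27)² = (18/29 + 1/27)² = (515/783)² = 265225/613089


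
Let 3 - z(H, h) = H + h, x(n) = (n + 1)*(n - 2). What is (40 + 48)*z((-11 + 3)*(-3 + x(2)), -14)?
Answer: -616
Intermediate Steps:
x(n) = (1 + n)*(-2 + n)
z(H, h) = 3 - H - h (z(H, h) = 3 - (H + h) = 3 + (-H - h) = 3 - H - h)
(40 + 48)*z((-11 + 3)*(-3 + x(2)), -14) = (40 + 48)*(3 - (-11 + 3)*(-3 + (-2 + 2² - 1*2)) - 1*(-14)) = 88*(3 - (-8)*(-3 + (-2 + 4 - 2)) + 14) = 88*(3 - (-8)*(-3 + 0) + 14) = 88*(3 - (-8)*(-3) + 14) = 88*(3 - 1*24 + 14) = 88*(3 - 24 + 14) = 88*(-7) = -616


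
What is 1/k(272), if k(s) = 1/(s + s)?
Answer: 544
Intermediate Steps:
k(s) = 1/(2*s)
1/k(272) = 1/((½)/272) = 1/((½)*(1/272)) = 1/(1/544) = 544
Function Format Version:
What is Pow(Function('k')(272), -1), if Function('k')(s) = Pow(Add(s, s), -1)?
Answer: 544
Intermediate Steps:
Function('k')(s) = Mul(Rational(1, 2), Pow(s, -1)) (Function('k')(s) = Pow(Mul(2, s), -1) = Mul(Rational(1, 2), Pow(s, -1)))
Pow(Function('k')(272), -1) = Pow(Mul(Rational(1, 2), Pow(272, -1)), -1) = Pow(Mul(Rational(1, 2), Rational(1, 272)), -1) = Pow(Rational(1, 544), -1) = 544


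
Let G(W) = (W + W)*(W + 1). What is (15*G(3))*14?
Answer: 5040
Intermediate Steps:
G(W) = 2*W*(1 + W) (G(W) = (2*W)*(1 + W) = 2*W*(1 + W))
(15*G(3))*14 = (15*(2*3*(1 + 3)))*14 = (15*(2*3*4))*14 = (15*24)*14 = 360*14 = 5040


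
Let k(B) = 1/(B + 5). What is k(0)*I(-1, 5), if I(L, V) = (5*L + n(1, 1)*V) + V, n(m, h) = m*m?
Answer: 1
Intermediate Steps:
n(m, h) = m**2
k(B) = 1/(5 + B)
I(L, V) = 2*V + 5*L (I(L, V) = (5*L + 1**2*V) + V = (5*L + 1*V) + V = (5*L + V) + V = (V + 5*L) + V = 2*V + 5*L)
k(0)*I(-1, 5) = (2*5 + 5*(-1))/(5 + 0) = (10 - 5)/5 = (1/5)*5 = 1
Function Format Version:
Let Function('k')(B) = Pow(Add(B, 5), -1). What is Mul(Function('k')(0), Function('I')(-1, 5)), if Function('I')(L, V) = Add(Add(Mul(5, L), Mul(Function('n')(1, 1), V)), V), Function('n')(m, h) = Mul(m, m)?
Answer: 1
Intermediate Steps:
Function('n')(m, h) = Pow(m, 2)
Function('k')(B) = Pow(Add(5, B), -1)
Function('I')(L, V) = Add(Mul(2, V), Mul(5, L)) (Function('I')(L, V) = Add(Add(Mul(5, L), Mul(Pow(1, 2), V)), V) = Add(Add(Mul(5, L), Mul(1, V)), V) = Add(Add(Mul(5, L), V), V) = Add(Add(V, Mul(5, L)), V) = Add(Mul(2, V), Mul(5, L)))
Mul(Function('k')(0), Function('I')(-1, 5)) = Mul(Pow(Add(5, 0), -1), Add(Mul(2, 5), Mul(5, -1))) = Mul(Pow(5, -1), Add(10, -5)) = Mul(Rational(1, 5), 5) = 1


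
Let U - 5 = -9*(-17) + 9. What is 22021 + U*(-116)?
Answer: 2649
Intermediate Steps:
U = 167 (U = 5 + (-9*(-17) + 9) = 5 + (153 + 9) = 5 + 162 = 167)
22021 + U*(-116) = 22021 + 167*(-116) = 22021 - 19372 = 2649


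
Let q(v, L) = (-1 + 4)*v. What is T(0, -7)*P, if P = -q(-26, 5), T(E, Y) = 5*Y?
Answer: -2730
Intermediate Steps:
q(v, L) = 3*v
P = 78 (P = -3*(-26) = -1*(-78) = 78)
T(0, -7)*P = (5*(-7))*78 = -35*78 = -2730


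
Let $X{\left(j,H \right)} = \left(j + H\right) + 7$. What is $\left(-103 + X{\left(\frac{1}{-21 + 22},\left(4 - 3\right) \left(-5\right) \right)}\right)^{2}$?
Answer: $10000$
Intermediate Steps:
$X{\left(j,H \right)} = 7 + H + j$ ($X{\left(j,H \right)} = \left(H + j\right) + 7 = 7 + H + j$)
$\left(-103 + X{\left(\frac{1}{-21 + 22},\left(4 - 3\right) \left(-5\right) \right)}\right)^{2} = \left(-103 + \left(7 + \left(4 - 3\right) \left(-5\right) + \frac{1}{-21 + 22}\right)\right)^{2} = \left(-103 + \left(7 + \left(4 - 3\right) \left(-5\right) + 1^{-1}\right)\right)^{2} = \left(-103 + \left(7 + 1 \left(-5\right) + 1\right)\right)^{2} = \left(-103 + \left(7 - 5 + 1\right)\right)^{2} = \left(-103 + 3\right)^{2} = \left(-100\right)^{2} = 10000$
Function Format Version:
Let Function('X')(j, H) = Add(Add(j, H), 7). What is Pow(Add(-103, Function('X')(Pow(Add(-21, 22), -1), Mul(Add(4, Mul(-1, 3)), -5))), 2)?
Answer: 10000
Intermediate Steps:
Function('X')(j, H) = Add(7, H, j) (Function('X')(j, H) = Add(Add(H, j), 7) = Add(7, H, j))
Pow(Add(-103, Function('X')(Pow(Add(-21, 22), -1), Mul(Add(4, Mul(-1, 3)), -5))), 2) = Pow(Add(-103, Add(7, Mul(Add(4, Mul(-1, 3)), -5), Pow(Add(-21, 22), -1))), 2) = Pow(Add(-103, Add(7, Mul(Add(4, -3), -5), Pow(1, -1))), 2) = Pow(Add(-103, Add(7, Mul(1, -5), 1)), 2) = Pow(Add(-103, Add(7, -5, 1)), 2) = Pow(Add(-103, 3), 2) = Pow(-100, 2) = 10000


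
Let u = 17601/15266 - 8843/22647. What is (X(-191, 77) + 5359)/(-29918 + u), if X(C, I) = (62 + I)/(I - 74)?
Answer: -1868781039344/10343259661027 ≈ -0.18068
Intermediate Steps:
u = 263612609/345729102 (u = 17601*(1/15266) - 8843*1/22647 = 17601/15266 - 8843/22647 = 263612609/345729102 ≈ 0.76248)
X(C, I) = (62 + I)/(-74 + I)
(X(-191, 77) + 5359)/(-29918 + u) = ((62 + 77)/(-74 + 77) + 5359)/(-29918 + 263612609/345729102) = (139/3 + 5359)/(-10343259661027/345729102) = ((1/3)*139 + 5359)*(-345729102/10343259661027) = (139/3 + 5359)*(-345729102/10343259661027) = (16216/3)*(-345729102/10343259661027) = -1868781039344/10343259661027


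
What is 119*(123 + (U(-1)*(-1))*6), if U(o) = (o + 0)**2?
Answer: 13923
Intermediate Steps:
U(o) = o**2
119*(123 + (U(-1)*(-1))*6) = 119*(123 + ((-1)**2*(-1))*6) = 119*(123 + (1*(-1))*6) = 119*(123 - 1*6) = 119*(123 - 6) = 119*117 = 13923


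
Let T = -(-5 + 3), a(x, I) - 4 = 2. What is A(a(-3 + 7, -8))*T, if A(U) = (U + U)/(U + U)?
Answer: 2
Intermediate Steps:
a(x, I) = 6 (a(x, I) = 4 + 2 = 6)
A(U) = 1 (A(U) = (2*U)/((2*U)) = (2*U)*(1/(2*U)) = 1)
T = 2 (T = -1*(-2) = 2)
A(a(-3 + 7, -8))*T = 1*2 = 2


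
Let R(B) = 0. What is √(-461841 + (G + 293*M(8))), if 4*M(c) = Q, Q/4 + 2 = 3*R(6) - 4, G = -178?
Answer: I*√463777 ≈ 681.01*I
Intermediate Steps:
Q = -24 (Q = -8 + 4*(3*0 - 4) = -8 + 4*(0 - 4) = -8 + 4*(-4) = -8 - 16 = -24)
M(c) = -6 (M(c) = (¼)*(-24) = -6)
√(-461841 + (G + 293*M(8))) = √(-461841 + (-178 + 293*(-6))) = √(-461841 + (-178 - 1758)) = √(-461841 - 1936) = √(-463777) = I*√463777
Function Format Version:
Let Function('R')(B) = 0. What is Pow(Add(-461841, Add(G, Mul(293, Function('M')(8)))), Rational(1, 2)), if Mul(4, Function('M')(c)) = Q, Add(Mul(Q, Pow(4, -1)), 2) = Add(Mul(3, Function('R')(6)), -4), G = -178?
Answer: Mul(I, Pow(463777, Rational(1, 2))) ≈ Mul(681.01, I)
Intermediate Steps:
Q = -24 (Q = Add(-8, Mul(4, Add(Mul(3, 0), -4))) = Add(-8, Mul(4, Add(0, -4))) = Add(-8, Mul(4, -4)) = Add(-8, -16) = -24)
Function('M')(c) = -6 (Function('M')(c) = Mul(Rational(1, 4), -24) = -6)
Pow(Add(-461841, Add(G, Mul(293, Function('M')(8)))), Rational(1, 2)) = Pow(Add(-461841, Add(-178, Mul(293, -6))), Rational(1, 2)) = Pow(Add(-461841, Add(-178, -1758)), Rational(1, 2)) = Pow(Add(-461841, -1936), Rational(1, 2)) = Pow(-463777, Rational(1, 2)) = Mul(I, Pow(463777, Rational(1, 2)))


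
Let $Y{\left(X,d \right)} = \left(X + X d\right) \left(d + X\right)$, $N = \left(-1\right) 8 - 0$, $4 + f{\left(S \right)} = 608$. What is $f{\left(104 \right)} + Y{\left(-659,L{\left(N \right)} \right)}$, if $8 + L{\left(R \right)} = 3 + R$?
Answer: $-5313572$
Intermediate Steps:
$f{\left(S \right)} = 604$ ($f{\left(S \right)} = -4 + 608 = 604$)
$N = -8$ ($N = -8 + 0 = -8$)
$L{\left(R \right)} = -5 + R$ ($L{\left(R \right)} = -8 + \left(3 + R\right) = -5 + R$)
$Y{\left(X,d \right)} = \left(X + d\right) \left(X + X d\right)$ ($Y{\left(X,d \right)} = \left(X + X d\right) \left(X + d\right) = \left(X + d\right) \left(X + X d\right)$)
$f{\left(104 \right)} + Y{\left(-659,L{\left(N \right)} \right)} = 604 - 659 \left(-659 - 13 + \left(-5 - 8\right)^{2} - 659 \left(-5 - 8\right)\right) = 604 - 659 \left(-659 - 13 + \left(-13\right)^{2} - -8567\right) = 604 - 659 \left(-659 - 13 + 169 + 8567\right) = 604 - 5314176 = -5313572$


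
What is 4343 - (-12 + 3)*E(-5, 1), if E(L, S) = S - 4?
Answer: 4316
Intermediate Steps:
E(L, S) = -4 + S
4343 - (-12 + 3)*E(-5, 1) = 4343 - (-12 + 3)*(-4 + 1) = 4343 - (-9)*(-3) = 4343 - 1*27 = 4343 - 27 = 4316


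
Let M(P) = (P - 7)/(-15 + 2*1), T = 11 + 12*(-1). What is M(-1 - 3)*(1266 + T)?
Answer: 13915/13 ≈ 1070.4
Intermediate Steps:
T = -1 (T = 11 - 12 = -1)
M(P) = 7/13 - P/13 (M(P) = (-7 + P)/(-15 + 2) = (-7 + P)/(-13) = (-7 + P)*(-1/13) = 7/13 - P/13)
M(-1 - 3)*(1266 + T) = (7/13 - (-1 - 3)/13)*(1266 - 1) = (7/13 - 1/13*(-4))*1265 = (7/13 + 4/13)*1265 = (11/13)*1265 = 13915/13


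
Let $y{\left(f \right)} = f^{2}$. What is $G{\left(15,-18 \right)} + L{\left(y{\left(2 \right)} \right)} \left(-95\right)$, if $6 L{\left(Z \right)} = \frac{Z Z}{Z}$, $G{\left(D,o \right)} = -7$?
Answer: $- \frac{211}{3} \approx -70.333$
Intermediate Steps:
$L{\left(Z \right)} = \frac{Z}{6}$ ($L{\left(Z \right)} = \frac{Z Z \frac{1}{Z}}{6} = \frac{Z^{2} \frac{1}{Z}}{6} = \frac{Z}{6}$)
$G{\left(15,-18 \right)} + L{\left(y{\left(2 \right)} \right)} \left(-95\right) = -7 + \frac{2^{2}}{6} \left(-95\right) = -7 + \frac{1}{6} \cdot 4 \left(-95\right) = -7 + \frac{2}{3} \left(-95\right) = -7 - \frac{190}{3} = - \frac{211}{3}$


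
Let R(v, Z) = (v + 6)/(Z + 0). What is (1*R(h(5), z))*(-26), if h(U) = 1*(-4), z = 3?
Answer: -52/3 ≈ -17.333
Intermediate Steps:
h(U) = -4
R(v, Z) = (6 + v)/Z
(1*R(h(5), z))*(-26) = (1*((6 - 4)/3))*(-26) = (1*((⅓)*2))*(-26) = (1*(⅔))*(-26) = (⅔)*(-26) = -52/3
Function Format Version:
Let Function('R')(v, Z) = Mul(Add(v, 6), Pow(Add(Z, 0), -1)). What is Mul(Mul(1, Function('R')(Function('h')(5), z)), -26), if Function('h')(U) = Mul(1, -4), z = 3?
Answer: Rational(-52, 3) ≈ -17.333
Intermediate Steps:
Function('h')(U) = -4
Function('R')(v, Z) = Mul(Pow(Z, -1), Add(6, v)) (Function('R')(v, Z) = Mul(Add(6, v), Pow(Z, -1)) = Mul(Pow(Z, -1), Add(6, v)))
Mul(Mul(1, Function('R')(Function('h')(5), z)), -26) = Mul(Mul(1, Mul(Pow(3, -1), Add(6, -4))), -26) = Mul(Mul(1, Mul(Rational(1, 3), 2)), -26) = Mul(Mul(1, Rational(2, 3)), -26) = Mul(Rational(2, 3), -26) = Rational(-52, 3)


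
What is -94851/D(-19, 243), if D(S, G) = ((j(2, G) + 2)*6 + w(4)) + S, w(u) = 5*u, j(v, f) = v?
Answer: -94851/25 ≈ -3794.0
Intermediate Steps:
D(S, G) = 44 + S (D(S, G) = ((2 + 2)*6 + 5*4) + S = (4*6 + 20) + S = (24 + 20) + S = 44 + S)
-94851/D(-19, 243) = -94851/(44 - 19) = -94851/25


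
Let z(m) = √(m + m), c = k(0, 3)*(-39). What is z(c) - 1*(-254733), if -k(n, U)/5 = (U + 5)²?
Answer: 254733 + 8*√390 ≈ 2.5489e+5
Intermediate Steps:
k(n, U) = -5*(5 + U)² (k(n, U) = -5*(U + 5)² = -5*(5 + U)²)
c = 12480 (c = -5*(5 + 3)²*(-39) = -5*8²*(-39) = -5*64*(-39) = -320*(-39) = 12480)
z(m) = √2*√m (z(m) = √(2*m) = √2*√m)
z(c) - 1*(-254733) = √2*√12480 - 1*(-254733) = √2*(8*√195) + 254733 = 8*√390 + 254733 = 254733 + 8*√390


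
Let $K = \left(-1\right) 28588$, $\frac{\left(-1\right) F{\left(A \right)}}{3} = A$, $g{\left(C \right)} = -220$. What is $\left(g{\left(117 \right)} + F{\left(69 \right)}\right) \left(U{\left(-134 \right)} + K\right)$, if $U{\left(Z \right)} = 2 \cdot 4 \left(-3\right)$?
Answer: $12217324$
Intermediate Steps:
$F{\left(A \right)} = - 3 A$
$U{\left(Z \right)} = -24$ ($U{\left(Z \right)} = 8 \left(-3\right) = -24$)
$K = -28588$
$\left(g{\left(117 \right)} + F{\left(69 \right)}\right) \left(U{\left(-134 \right)} + K\right) = \left(-220 - 207\right) \left(-24 - 28588\right) = \left(-220 - 207\right) \left(-28612\right) = \left(-427\right) \left(-28612\right) = 12217324$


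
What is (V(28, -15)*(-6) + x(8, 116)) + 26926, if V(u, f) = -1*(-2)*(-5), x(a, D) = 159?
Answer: 27145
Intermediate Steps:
V(u, f) = -10 (V(u, f) = 2*(-5) = -10)
(V(28, -15)*(-6) + x(8, 116)) + 26926 = (-10*(-6) + 159) + 26926 = (60 + 159) + 26926 = 219 + 26926 = 27145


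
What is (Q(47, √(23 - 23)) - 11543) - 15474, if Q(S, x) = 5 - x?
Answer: -27012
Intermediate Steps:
(Q(47, √(23 - 23)) - 11543) - 15474 = ((5 - √(23 - 23)) - 11543) - 15474 = ((5 - √0) - 11543) - 15474 = ((5 - 1*0) - 11543) - 15474 = ((5 + 0) - 11543) - 15474 = (5 - 11543) - 15474 = -11538 - 15474 = -27012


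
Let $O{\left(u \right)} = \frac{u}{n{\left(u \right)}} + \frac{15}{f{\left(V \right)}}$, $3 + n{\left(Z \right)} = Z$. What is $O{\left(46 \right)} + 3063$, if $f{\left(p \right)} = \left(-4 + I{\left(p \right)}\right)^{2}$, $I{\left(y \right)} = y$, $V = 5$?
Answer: $\frac{132400}{43} \approx 3079.1$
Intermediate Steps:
$n{\left(Z \right)} = -3 + Z$
$f{\left(p \right)} = \left(-4 + p\right)^{2}$
$O{\left(u \right)} = 15 + \frac{u}{-3 + u}$ ($O{\left(u \right)} = \frac{u}{-3 + u} + \frac{15}{\left(-4 + 5\right)^{2}} = \frac{u}{-3 + u} + \frac{15}{1^{2}} = \frac{u}{-3 + u} + \frac{15}{1} = \frac{u}{-3 + u} + 15 \cdot 1 = \frac{u}{-3 + u} + 15 = 15 + \frac{u}{-3 + u}$)
$O{\left(46 \right)} + 3063 = \frac{-45 + 16 \cdot 46}{-3 + 46} + 3063 = \frac{-45 + 736}{43} + 3063 = \frac{1}{43} \cdot 691 + 3063 = \frac{691}{43} + 3063 = \frac{132400}{43}$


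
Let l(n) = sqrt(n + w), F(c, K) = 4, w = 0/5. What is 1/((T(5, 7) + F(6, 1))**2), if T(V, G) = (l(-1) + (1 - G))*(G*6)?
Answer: 14935/1000709956 + 1302*I/250177489 ≈ 1.4924e-5 + 5.2043e-6*I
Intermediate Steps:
w = 0 (w = 0*(1/5) = 0)
l(n) = sqrt(n) (l(n) = sqrt(n + 0) = sqrt(n))
T(V, G) = 6*G*(1 + I - G) (T(V, G) = (sqrt(-1) + (1 - G))*(G*6) = (I + (1 - G))*(6*G) = (1 + I - G)*(6*G) = 6*G*(1 + I - G))
1/((T(5, 7) + F(6, 1))**2) = 1/((6*7*(1 + I - 1*7) + 4)**2) = 1/((6*7*(1 + I - 7) + 4)**2) = 1/((6*7*(-6 + I) + 4)**2) = 1/(((-252 + 42*I) + 4)**2) = 1/((-248 + 42*I)**2) = (-248 + 42*I)**(-2)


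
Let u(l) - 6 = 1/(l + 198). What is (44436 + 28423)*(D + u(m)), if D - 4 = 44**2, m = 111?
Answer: 43811209585/309 ≈ 1.4178e+8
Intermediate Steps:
D = 1940 (D = 4 + 44**2 = 4 + 1936 = 1940)
u(l) = 6 + 1/(198 + l) (u(l) = 6 + 1/(l + 198) = 6 + 1/(198 + l))
(44436 + 28423)*(D + u(m)) = (44436 + 28423)*(1940 + (1189 + 6*111)/(198 + 111)) = 72859*(1940 + (1189 + 666)/309) = 72859*(1940 + (1/309)*1855) = 72859*(1940 + 1855/309) = 72859*(601315/309) = 43811209585/309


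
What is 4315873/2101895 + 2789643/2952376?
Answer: 18605616537733/6205584352520 ≈ 2.9982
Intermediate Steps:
4315873/2101895 + 2789643/2952376 = 18605616537733/6205584352520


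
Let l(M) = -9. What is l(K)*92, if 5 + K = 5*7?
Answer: -828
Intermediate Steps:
K = 30 (K = -5 + 5*7 = -5 + 35 = 30)
l(K)*92 = -9*92 = -828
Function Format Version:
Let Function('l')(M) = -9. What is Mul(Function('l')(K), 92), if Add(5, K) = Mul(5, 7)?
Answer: -828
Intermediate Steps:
K = 30 (K = Add(-5, Mul(5, 7)) = Add(-5, 35) = 30)
Mul(Function('l')(K), 92) = Mul(-9, 92) = -828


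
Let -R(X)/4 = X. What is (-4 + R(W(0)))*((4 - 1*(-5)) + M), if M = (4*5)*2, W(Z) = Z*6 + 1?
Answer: -392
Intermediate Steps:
W(Z) = 1 + 6*Z (W(Z) = 6*Z + 1 = 1 + 6*Z)
R(X) = -4*X
M = 40 (M = 20*2 = 40)
(-4 + R(W(0)))*((4 - 1*(-5)) + M) = (-4 - 4*(1 + 6*0))*((4 - 1*(-5)) + 40) = (-4 - 4*(1 + 0))*((4 + 5) + 40) = (-4 - 4*1)*(9 + 40) = (-4 - 4)*49 = -8*49 = -392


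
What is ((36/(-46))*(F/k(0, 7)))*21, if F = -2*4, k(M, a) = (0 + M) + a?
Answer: 432/23 ≈ 18.783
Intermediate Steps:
k(M, a) = M + a
F = -8
((36/(-46))*(F/k(0, 7)))*21 = ((36/(-46))*(-8/(0 + 7)))*21 = ((36*(-1/46))*(-8/7))*21 = -(-144)/(23*7)*21 = -18/23*(-8/7)*21 = (144/161)*21 = 432/23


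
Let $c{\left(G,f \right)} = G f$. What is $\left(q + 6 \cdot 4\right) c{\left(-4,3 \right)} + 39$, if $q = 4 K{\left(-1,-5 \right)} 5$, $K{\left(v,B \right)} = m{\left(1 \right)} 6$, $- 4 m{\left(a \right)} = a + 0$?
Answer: $111$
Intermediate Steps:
$m{\left(a \right)} = - \frac{a}{4}$ ($m{\left(a \right)} = - \frac{a + 0}{4} = - \frac{a}{4}$)
$K{\left(v,B \right)} = - \frac{3}{2}$ ($K{\left(v,B \right)} = \left(- \frac{1}{4}\right) 1 \cdot 6 = \left(- \frac{1}{4}\right) 6 = - \frac{3}{2}$)
$q = -30$ ($q = 4 \left(- \frac{3}{2}\right) 5 = \left(-6\right) 5 = -30$)
$\left(q + 6 \cdot 4\right) c{\left(-4,3 \right)} + 39 = \left(-30 + 6 \cdot 4\right) \left(\left(-4\right) 3\right) + 39 = \left(-30 + 24\right) \left(-12\right) + 39 = \left(-6\right) \left(-12\right) + 39 = 72 + 39 = 111$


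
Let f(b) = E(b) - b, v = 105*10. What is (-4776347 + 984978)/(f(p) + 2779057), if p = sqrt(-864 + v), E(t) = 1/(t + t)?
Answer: -7839104335920552/5746029409943615 - 2813195798*sqrt(186)/5746029409943615 ≈ -1.3643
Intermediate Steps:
E(t) = 1/(2*t)
v = 1050
p = sqrt(186) (p = sqrt(-864 + 1050) = sqrt(186) ≈ 13.638)
f(b) = 1/(2*b) - b
(-4776347 + 984978)/(f(p) + 2779057) = (-4776347 + 984978)/((1/(2*(sqrt(186))) - sqrt(186)) + 2779057) = -3791369/(((sqrt(186)/186)/2 - sqrt(186)) + 2779057) = -3791369/((sqrt(186)/372 - sqrt(186)) + 2779057) = -3791369/(-371*sqrt(186)/372 + 2779057) = -3791369/(2779057 - 371*sqrt(186)/372)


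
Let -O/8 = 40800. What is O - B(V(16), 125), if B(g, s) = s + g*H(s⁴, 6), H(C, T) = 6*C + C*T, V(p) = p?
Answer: -46875326525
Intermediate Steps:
O = -326400 (O = -8*40800 = -326400)
B(g, s) = s + 12*g*s⁴ (B(g, s) = s + g*(s⁴*(6 + 6)) = s + g*(s⁴*12) = s + g*(12*s⁴) = s + 12*g*s⁴)
O - B(V(16), 125) = -326400 - (125 + 12*16*125⁴) = -326400 - (125 + 12*16*244140625) = -326400 - (125 + 46875000000) = -326400 - 1*46875000125 = -326400 - 46875000125 = -46875326525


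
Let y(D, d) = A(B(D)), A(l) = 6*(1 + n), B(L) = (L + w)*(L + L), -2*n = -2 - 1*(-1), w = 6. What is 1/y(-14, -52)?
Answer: 1/9 ≈ 0.11111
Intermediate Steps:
n = 1/2 (n = -(-2 - 1*(-1))/2 = -(-2 + 1)/2 = -1/2*(-1) = 1/2 ≈ 0.50000)
B(L) = 2*L*(6 + L) (B(L) = (L + 6)*(L + L) = (6 + L)*(2*L) = 2*L*(6 + L))
A(l) = 9 (A(l) = 6*(1 + 1/2) = 6*(3/2) = 9)
y(D, d) = 9
1/y(-14, -52) = 1/9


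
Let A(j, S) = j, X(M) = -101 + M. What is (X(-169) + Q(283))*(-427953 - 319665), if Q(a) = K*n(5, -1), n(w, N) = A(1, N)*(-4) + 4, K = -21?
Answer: 201856860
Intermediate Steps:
n(w, N) = 0 (n(w, N) = 1*(-4) + 4 = -4 + 4 = 0)
Q(a) = 0 (Q(a) = -21*0 = 0)
(X(-169) + Q(283))*(-427953 - 319665) = ((-101 - 169) + 0)*(-427953 - 319665) = (-270 + 0)*(-747618) = -270*(-747618) = 201856860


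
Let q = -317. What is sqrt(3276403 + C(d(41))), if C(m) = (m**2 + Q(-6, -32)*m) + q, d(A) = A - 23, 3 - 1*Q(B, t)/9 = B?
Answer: 2*sqrt(819467) ≈ 1810.5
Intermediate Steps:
Q(B, t) = 27 - 9*B
d(A) = -23 + A
C(m) = -317 + m**2 + 81*m (C(m) = (m**2 + (27 - 9*(-6))*m) - 317 = (m**2 + (27 + 54)*m) - 317 = (m**2 + 81*m) - 317 = -317 + m**2 + 81*m)
sqrt(3276403 + C(d(41))) = sqrt(3276403 + (-317 + (-23 + 41)**2 + 81*(-23 + 41))) = sqrt(3276403 + (-317 + 18**2 + 81*18)) = sqrt(3276403 + (-317 + 324 + 1458)) = sqrt(3276403 + 1465) = sqrt(3277868) = 2*sqrt(819467)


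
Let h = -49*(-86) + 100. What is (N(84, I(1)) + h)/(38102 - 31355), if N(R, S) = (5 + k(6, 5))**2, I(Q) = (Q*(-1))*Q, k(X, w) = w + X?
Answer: 4570/6747 ≈ 0.67734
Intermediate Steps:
k(X, w) = X + w
I(Q) = -Q**2 (I(Q) = (-Q)*Q = -Q**2)
N(R, S) = 256 (N(R, S) = (5 + (6 + 5))**2 = (5 + 11)**2 = 16**2 = 256)
h = 4314 (h = 4214 + 100 = 4314)
(N(84, I(1)) + h)/(38102 - 31355) = (256 + 4314)/(38102 - 31355) = 4570/6747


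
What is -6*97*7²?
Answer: -28518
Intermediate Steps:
-6*97*7² = -582*49 = -28518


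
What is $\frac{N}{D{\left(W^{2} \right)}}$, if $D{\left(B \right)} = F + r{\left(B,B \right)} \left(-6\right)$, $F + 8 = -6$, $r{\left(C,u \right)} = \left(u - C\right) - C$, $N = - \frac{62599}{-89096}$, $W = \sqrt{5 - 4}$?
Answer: $- \frac{62599}{712768} \approx -0.087825$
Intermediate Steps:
$W = 1$ ($W = \sqrt{1} = 1$)
$N = \frac{62599}{89096}$ ($N = \left(-62599\right) \left(- \frac{1}{89096}\right) = \frac{62599}{89096} \approx 0.7026$)
$r{\left(C,u \right)} = u - 2 C$
$F = -14$ ($F = -8 - 6 = -14$)
$D{\left(B \right)} = -14 + 6 B$ ($D{\left(B \right)} = -14 + \left(B - 2 B\right) \left(-6\right) = -14 + - B \left(-6\right) = -14 + 6 B$)
$\frac{N}{D{\left(W^{2} \right)}} = \frac{62599}{89096 \left(-14 + 6 \cdot 1^{2}\right)} = \frac{62599}{89096 \left(-14 + 6 \cdot 1\right)} = \frac{62599}{89096 \left(-14 + 6\right)} = \frac{62599}{89096 \left(-8\right)} = \frac{62599}{89096} \left(- \frac{1}{8}\right) = - \frac{62599}{712768}$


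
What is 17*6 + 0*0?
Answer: 102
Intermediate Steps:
17*6 + 0*0 = 102 + 0 = 102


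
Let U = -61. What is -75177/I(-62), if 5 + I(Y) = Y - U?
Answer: 25059/2 ≈ 12530.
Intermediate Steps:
I(Y) = 56 + Y (I(Y) = -5 + (Y - 1*(-61)) = -5 + (Y + 61) = -5 + (61 + Y) = 56 + Y)
-75177/I(-62) = -75177/(56 - 62) = -75177/(-6) = -75177*(-⅙) = 25059/2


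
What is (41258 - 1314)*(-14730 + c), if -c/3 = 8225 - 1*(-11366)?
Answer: -2936003832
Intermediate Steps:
c = -58773 (c = -3*(8225 - 1*(-11366)) = -3*(8225 + 11366) = -3*19591 = -58773)
(41258 - 1314)*(-14730 + c) = (41258 - 1314)*(-14730 - 58773) = 39944*(-73503) = -2936003832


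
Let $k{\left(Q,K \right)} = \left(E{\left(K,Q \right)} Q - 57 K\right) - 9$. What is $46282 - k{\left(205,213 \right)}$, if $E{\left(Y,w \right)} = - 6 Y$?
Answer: $320422$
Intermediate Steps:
$k{\left(Q,K \right)} = -9 - 57 K - 6 K Q$ ($k{\left(Q,K \right)} = \left(- 6 K Q - 57 K\right) - 9 = \left(- 57 K - 6 K Q\right) - 9 = -9 - 57 K - 6 K Q$)
$46282 - k{\left(205,213 \right)} = 46282 - \left(-9 - 12141 - 1278 \cdot 205\right) = 46282 - \left(-9 - 12141 - 261990\right) = 46282 - -274140 = 46282 + 274140 = 320422$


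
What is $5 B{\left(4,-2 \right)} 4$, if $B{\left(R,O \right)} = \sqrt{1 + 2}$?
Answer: $20 \sqrt{3} \approx 34.641$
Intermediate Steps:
$B{\left(R,O \right)} = \sqrt{3}$
$5 B{\left(4,-2 \right)} 4 = 5 \sqrt{3} \cdot 4 = 20 \sqrt{3}$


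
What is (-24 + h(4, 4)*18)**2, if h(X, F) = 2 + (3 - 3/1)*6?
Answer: 144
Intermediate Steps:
h(X, F) = 2 (h(X, F) = 2 + (3 - 3*1)*6 = 2 + (3 - 3)*6 = 2 + 0*6 = 2 + 0 = 2)
(-24 + h(4, 4)*18)**2 = (-24 + 2*18)**2 = (-24 + 36)**2 = 12**2 = 144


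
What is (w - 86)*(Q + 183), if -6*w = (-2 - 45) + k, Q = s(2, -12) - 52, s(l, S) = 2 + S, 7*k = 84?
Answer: -58201/6 ≈ -9700.2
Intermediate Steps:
k = 12 (k = (⅐)*84 = 12)
Q = -62 (Q = (2 - 12) - 52 = -10 - 52 = -62)
w = 35/6 (w = -((-2 - 45) + 12)/6 = -(-47 + 12)/6 = -⅙*(-35) = 35/6 ≈ 5.8333)
(w - 86)*(Q + 183) = (35/6 - 86)*(-62 + 183) = -481/6*121 = -58201/6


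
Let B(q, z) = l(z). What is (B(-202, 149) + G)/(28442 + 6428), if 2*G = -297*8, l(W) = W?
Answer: -1039/34870 ≈ -0.029796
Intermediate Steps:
B(q, z) = z
G = -1188 (G = (-297*8)/2 = (½)*(-2376) = -1188)
(B(-202, 149) + G)/(28442 + 6428) = (149 - 1188)/(28442 + 6428) = -1039/34870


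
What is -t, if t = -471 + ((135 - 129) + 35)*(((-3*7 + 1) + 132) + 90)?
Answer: -7811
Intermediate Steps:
t = 7811 (t = -471 + (6 + 35)*(((-21 + 1) + 132) + 90) = -471 + 41*((-20 + 132) + 90) = -471 + 41*(112 + 90) = -471 + 41*202 = -471 + 8282 = 7811)
-t = -1*7811 = -7811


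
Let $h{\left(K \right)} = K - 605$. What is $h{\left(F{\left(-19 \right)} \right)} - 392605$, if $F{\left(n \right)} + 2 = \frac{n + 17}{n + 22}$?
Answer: $- \frac{1179638}{3} \approx -3.9321 \cdot 10^{5}$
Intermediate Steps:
$F{\left(n \right)} = -2 + \frac{17 + n}{22 + n}$ ($F{\left(n \right)} = -2 + \frac{n + 17}{n + 22} = -2 + \frac{17 + n}{22 + n}$)
$h{\left(K \right)} = -605 + K$
$h{\left(F{\left(-19 \right)} \right)} - 392605 = \left(-605 + \frac{-27 - -19}{22 - 19}\right) - 392605 = \left(-605 + \frac{-27 + 19}{3}\right) - 392605 = \left(-605 + \frac{1}{3} \left(-8\right)\right) - 392605 = \left(-605 - \frac{8}{3}\right) - 392605 = - \frac{1823}{3} - 392605 = - \frac{1179638}{3}$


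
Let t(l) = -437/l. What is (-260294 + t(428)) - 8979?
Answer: -115249281/428 ≈ -2.6927e+5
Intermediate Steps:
(-260294 + t(428)) - 8979 = (-260294 - 437/428) - 8979 = -111406269/428 - 8979 = -115249281/428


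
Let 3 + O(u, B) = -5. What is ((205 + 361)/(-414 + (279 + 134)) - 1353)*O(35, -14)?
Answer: 15352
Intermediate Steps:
O(u, B) = -8 (O(u, B) = -3 - 5 = -8)
((205 + 361)/(-414 + (279 + 134)) - 1353)*O(35, -14) = ((205 + 361)/(-414 + (279 + 134)) - 1353)*(-8) = (566/(-414 + 413) - 1353)*(-8) = (566/(-1) - 1353)*(-8) = (566*(-1) - 1353)*(-8) = (-566 - 1353)*(-8) = -1919*(-8) = 15352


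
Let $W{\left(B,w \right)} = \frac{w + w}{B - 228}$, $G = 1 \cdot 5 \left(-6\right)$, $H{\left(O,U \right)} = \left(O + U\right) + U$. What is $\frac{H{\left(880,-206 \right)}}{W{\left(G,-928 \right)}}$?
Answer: $\frac{15093}{232} \approx 65.056$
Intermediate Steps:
$H{\left(O,U \right)} = O + 2 U$
$G = -30$ ($G = 5 \left(-6\right) = -30$)
$W{\left(B,w \right)} = \frac{2 w}{-228 + B}$
$\frac{H{\left(880,-206 \right)}}{W{\left(G,-928 \right)}} = \frac{880 + 2 \left(-206\right)}{2 \left(-928\right) \frac{1}{-228 - 30}} = \frac{880 - 412}{2 \left(-928\right) \frac{1}{-258}} = \frac{468}{2 \left(-928\right) \left(- \frac{1}{258}\right)} = \frac{468}{\frac{928}{129}} = 468 \cdot \frac{129}{928} = \frac{15093}{232}$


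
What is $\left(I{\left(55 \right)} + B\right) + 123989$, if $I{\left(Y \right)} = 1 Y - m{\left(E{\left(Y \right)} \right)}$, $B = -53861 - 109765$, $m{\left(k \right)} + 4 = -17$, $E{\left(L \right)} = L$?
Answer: $-39561$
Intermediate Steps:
$m{\left(k \right)} = -21$ ($m{\left(k \right)} = -4 - 17 = -21$)
$B = -163626$ ($B = -53861 - 109765 = -163626$)
$I{\left(Y \right)} = 21 + Y$ ($I{\left(Y \right)} = 1 Y - -21 = Y + 21 = 21 + Y$)
$\left(I{\left(55 \right)} + B\right) + 123989 = \left(\left(21 + 55\right) - 163626\right) + 123989 = \left(76 - 163626\right) + 123989 = -163550 + 123989 = -39561$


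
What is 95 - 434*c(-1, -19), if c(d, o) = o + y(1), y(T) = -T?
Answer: 8775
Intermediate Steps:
c(d, o) = -1 + o (c(d, o) = o - 1*1 = o - 1 = -1 + o)
95 - 434*c(-1, -19) = 95 - 434*(-1 - 19) = 95 - 434*(-20) = 95 + 8680 = 8775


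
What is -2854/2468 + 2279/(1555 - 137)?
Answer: 197200/437453 ≈ 0.45079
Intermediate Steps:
-2854/2468 + 2279/(1555 - 137) = -2854*1/2468 + 2279/1418 = -1427/1234 + 2279*(1/1418) = -1427/1234 + 2279/1418 = 197200/437453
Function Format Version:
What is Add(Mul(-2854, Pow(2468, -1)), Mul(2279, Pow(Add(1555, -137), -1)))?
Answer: Rational(197200, 437453) ≈ 0.45079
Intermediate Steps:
Add(Mul(-2854, Pow(2468, -1)), Mul(2279, Pow(Add(1555, -137), -1))) = Add(Mul(-2854, Rational(1, 2468)), Mul(2279, Pow(1418, -1))) = Add(Rational(-1427, 1234), Mul(2279, Rational(1, 1418))) = Add(Rational(-1427, 1234), Rational(2279, 1418)) = Rational(197200, 437453)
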